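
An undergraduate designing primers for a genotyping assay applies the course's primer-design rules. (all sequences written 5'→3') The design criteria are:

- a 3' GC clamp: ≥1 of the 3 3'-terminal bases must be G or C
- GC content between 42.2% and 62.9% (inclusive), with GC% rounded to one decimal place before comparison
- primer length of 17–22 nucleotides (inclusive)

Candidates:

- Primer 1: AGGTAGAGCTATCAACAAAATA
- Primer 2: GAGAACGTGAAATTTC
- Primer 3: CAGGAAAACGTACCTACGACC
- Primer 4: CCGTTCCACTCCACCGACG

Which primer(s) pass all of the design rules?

Primer 1 (22 nt, A=11 T=4 G=4 C=3): 3' end ATA has 0 G/C, need ≥1 ✗; GC 7/22 = 31.8%, outside 42.2–62.9% ✗; length 22 ✓ — fails.
Primer 2 (16 nt, A=6 T=4 G=4 C=2): 3' end TTC has 1 G/C ✓; GC 6/16 = 37.5%, outside 42.2–62.9% ✗; length 16, outside 17–22 ✗ — fails.
Primer 3 (21 nt, A=8 T=2 G=4 C=7): 3' end ACC has 2 G/C ✓; GC 11/21 = 52.4% ✓; length 21 ✓ — passes.
Primer 4 (19 nt, A=3 T=3 G=3 C=10): 3' end ACG has 2 G/C ✓; GC 13/19 = 68.4%, outside 42.2–62.9% ✗; length 19 ✓ — fails.

Primer 3 only.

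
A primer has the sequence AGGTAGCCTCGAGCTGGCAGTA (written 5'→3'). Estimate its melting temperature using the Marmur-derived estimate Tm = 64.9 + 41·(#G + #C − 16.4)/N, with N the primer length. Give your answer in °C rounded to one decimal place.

58.6°C

Base counts: A=5, T=4, G=8, C=5; G+C = 13, N = 22.
Tm = 64.9 + 41·(13 − 16.4)/22 = 64.9 + -139.40/22 = 58.6°C.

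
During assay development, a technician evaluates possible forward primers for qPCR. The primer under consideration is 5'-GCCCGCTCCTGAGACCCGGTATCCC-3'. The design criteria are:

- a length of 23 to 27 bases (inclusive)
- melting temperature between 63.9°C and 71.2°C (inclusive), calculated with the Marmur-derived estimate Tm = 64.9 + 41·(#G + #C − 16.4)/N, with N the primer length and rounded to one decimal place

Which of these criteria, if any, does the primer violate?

Base counts: A=3, T=4, G=6, C=12 (length 25).
length: length 25 ✓
Tm: Tm = 64.9 + 41·(18 − 16.4)/25 = 67.5°C ✓

Meets all criteria.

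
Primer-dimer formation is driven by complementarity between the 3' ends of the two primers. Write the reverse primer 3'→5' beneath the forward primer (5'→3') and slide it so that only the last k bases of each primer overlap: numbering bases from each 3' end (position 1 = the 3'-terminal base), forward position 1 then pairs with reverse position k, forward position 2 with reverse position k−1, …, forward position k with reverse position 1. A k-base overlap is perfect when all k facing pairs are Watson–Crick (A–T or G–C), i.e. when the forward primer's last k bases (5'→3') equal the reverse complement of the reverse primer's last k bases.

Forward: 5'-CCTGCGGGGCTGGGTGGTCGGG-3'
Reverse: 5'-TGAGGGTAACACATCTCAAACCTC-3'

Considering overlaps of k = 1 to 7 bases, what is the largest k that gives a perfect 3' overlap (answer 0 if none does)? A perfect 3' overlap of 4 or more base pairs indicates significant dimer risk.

Last 7 bases (5'→3') — forward …GGTCGGG, reverse …AAACCTC.
Reverse complement of the reverse primer's last 7 bases: GAGGTTT; its first k bases are the reverse complement of the reverse primer's last k bases, so a perfect k-base overlap needs the forward primer's last k bases to equal them.
Comparing (forward last k vs required): k=1: G vs G ✓; k=2: GG vs GA ✗; k=3: GGG vs GAG ✗; k=4: CGGG vs GAGG ✗; k=5: TCGGG vs GAGGT ✗; k=6: GTCGGG vs GAGGTT ✗; k=7: GGTCGGG vs GAGGTTT ✗.
Only k = 1 is perfect, so the longest perfect 3' overlap is 1.

Longest perfect overlap: 1 complementary base pair; below the dimer-risk threshold (threshold 4).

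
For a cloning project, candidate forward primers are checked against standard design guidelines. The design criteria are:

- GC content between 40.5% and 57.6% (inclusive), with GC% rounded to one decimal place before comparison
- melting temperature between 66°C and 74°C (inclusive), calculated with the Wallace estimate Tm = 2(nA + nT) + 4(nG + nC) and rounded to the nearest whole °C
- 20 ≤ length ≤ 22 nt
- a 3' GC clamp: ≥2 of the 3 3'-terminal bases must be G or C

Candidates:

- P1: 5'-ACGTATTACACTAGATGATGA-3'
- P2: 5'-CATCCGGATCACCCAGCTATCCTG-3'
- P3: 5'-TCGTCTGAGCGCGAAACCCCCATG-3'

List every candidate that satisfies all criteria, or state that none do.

None of the candidates satisfy all criteria.

P1 (21 nt, A=8 T=6 G=4 C=3): GC 7/21 = 33.3%, outside 40.5–57.6% ✗; Tm = 2·14 + 4·7 = 56°C, outside 66–74°C ✗; length 21 ✓; 3' end TGA has 1 G/C, need ≥2 ✗ — fails.
P2 (24 nt, A=5 T=5 G=4 C=10): GC 14/24 = 58.3%, outside 40.5–57.6% ✗; Tm = 2·10 + 4·14 = 76°C, outside 66–74°C ✗; length 24, outside 20–22 ✗; 3' end CTG has 2 G/C ✓ — fails.
P3 (24 nt, A=5 T=4 G=6 C=9): GC 15/24 = 62.5%, outside 40.5–57.6% ✗; Tm = 2·9 + 4·15 = 78°C, outside 66–74°C ✗; length 24, outside 20–22 ✗; 3' end ATG has 1 G/C, need ≥2 ✗ — fails.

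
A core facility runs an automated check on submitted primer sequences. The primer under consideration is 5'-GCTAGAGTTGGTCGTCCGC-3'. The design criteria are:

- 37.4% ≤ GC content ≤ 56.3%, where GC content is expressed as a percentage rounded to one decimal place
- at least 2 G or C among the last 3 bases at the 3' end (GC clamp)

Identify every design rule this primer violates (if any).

Base counts: A=2, T=5, G=7, C=5 (length 19).
GC content: GC 12/19 = 63.2%, outside 37.4–56.3% ✗
GC clamp: 3' end CGC has 3 G/C ✓

Fails: GC content.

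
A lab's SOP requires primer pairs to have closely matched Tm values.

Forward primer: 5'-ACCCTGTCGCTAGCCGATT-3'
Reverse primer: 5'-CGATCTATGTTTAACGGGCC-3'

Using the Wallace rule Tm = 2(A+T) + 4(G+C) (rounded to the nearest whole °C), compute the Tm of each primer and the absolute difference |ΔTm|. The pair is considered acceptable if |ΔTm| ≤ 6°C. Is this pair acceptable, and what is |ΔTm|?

Forward: A=3 T=5 G=4 C=7 → Tm = 2·8 + 4·11 = 60°C.
Reverse: A=4 T=6 G=5 C=5 → Tm = 2·10 + 4·10 = 60°C.
|ΔTm| = |60 − 60| = 0°C, ≤ 6°C.

|ΔTm| = 0°C; the pair is acceptable.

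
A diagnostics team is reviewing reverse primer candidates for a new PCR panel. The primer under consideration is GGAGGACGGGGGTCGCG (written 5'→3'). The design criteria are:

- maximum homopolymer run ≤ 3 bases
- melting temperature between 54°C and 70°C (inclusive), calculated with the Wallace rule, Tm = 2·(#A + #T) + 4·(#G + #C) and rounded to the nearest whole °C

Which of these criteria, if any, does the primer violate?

Fails: homopolymer run.

Base counts: A=2, T=1, G=11, C=3 (length 17).
homopolymer run: longest run = 5, exceeds 3 ✗
Tm: Tm = 2·3 + 4·14 = 62°C ✓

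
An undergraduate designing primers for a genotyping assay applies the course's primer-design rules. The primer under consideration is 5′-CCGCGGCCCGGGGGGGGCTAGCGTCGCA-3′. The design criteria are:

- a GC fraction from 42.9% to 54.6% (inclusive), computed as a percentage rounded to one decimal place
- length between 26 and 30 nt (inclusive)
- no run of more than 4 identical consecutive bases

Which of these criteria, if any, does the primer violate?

Base counts: A=2, T=2, G=14, C=10 (length 28).
GC content: GC 24/28 = 85.7%, outside 42.9–54.6% ✗
length: length 28 ✓
homopolymer run: longest run = 8, exceeds 4 ✗

Fails: GC content, homopolymer run.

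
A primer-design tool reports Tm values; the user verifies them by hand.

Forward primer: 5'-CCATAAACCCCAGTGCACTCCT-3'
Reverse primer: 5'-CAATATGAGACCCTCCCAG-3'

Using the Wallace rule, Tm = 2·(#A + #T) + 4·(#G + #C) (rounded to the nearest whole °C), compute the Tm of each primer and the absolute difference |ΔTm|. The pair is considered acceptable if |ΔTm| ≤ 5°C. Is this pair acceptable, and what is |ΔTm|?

Forward: A=6 T=4 G=2 C=10 → Tm = 2·10 + 4·12 = 68°C.
Reverse: A=6 T=3 G=3 C=7 → Tm = 2·9 + 4·10 = 58°C.
|ΔTm| = |68 − 58| = 10°C, > 5°C.

|ΔTm| = 10°C; the pair is not acceptable.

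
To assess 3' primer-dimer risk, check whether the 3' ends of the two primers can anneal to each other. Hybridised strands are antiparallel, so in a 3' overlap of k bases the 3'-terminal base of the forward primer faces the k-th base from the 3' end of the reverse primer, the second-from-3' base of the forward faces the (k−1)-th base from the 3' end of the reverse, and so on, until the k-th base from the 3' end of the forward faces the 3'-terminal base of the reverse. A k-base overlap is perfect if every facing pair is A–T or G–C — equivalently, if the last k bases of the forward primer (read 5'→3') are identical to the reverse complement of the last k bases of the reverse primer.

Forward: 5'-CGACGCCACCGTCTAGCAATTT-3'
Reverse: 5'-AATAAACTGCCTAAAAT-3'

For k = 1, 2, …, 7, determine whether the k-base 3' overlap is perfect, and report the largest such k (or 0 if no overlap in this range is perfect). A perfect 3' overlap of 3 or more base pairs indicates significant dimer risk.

Last 7 bases (5'→3') — forward …GCAATTT, reverse …CTAAAAT.
Reverse complement of the reverse primer's last 7 bases: ATTTTAG; its first k bases are the reverse complement of the reverse primer's last k bases, so a perfect k-base overlap needs the forward primer's last k bases to equal them.
Comparing (forward last k vs required): k=1: T vs A ✗; k=2: TT vs AT ✗; k=3: TTT vs ATT ✗; k=4: ATTT vs ATTT ✓; k=5: AATTT vs ATTTT ✗; k=6: CAATTT vs ATTTTA ✗; k=7: GCAATTT vs ATTTTAG ✗.
Only k = 4 is perfect, so the longest perfect 3' overlap is 4.

Longest perfect overlap: 4 complementary base pairs; significant dimer risk (threshold 3).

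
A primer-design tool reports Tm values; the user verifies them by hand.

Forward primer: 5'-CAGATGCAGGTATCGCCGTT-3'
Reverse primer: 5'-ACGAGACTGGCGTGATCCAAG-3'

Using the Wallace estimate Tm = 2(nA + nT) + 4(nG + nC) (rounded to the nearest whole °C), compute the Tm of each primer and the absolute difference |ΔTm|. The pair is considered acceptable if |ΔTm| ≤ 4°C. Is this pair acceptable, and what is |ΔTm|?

Forward: A=4 T=5 G=6 C=5 → Tm = 2·9 + 4·11 = 62°C.
Reverse: A=6 T=3 G=7 C=5 → Tm = 2·9 + 4·12 = 66°C.
|ΔTm| = |62 − 66| = 4°C, ≤ 4°C.

|ΔTm| = 4°C; the pair is acceptable.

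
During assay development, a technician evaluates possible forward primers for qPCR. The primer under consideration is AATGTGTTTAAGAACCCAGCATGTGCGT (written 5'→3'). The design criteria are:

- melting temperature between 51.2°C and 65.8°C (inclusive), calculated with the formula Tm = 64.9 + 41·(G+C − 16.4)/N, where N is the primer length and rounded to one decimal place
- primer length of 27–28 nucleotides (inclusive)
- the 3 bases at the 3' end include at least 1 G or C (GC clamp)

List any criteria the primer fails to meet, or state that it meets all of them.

Base counts: A=8, T=8, G=7, C=5 (length 28).
Tm: Tm = 64.9 + 41·(12 − 16.4)/28 = 58.5°C ✓
length: length 28 ✓
GC clamp: 3' end CGT has 2 G/C ✓

Meets all criteria.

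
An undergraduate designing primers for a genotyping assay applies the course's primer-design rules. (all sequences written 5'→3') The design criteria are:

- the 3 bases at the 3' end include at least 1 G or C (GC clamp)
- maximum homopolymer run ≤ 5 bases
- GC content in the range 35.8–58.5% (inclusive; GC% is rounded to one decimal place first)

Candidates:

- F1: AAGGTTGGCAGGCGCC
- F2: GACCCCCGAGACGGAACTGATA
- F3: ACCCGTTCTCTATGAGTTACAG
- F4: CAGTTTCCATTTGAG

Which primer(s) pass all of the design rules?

F1 (16 nt, A=3 T=2 G=7 C=4): 3' end GCC has 3 G/C ✓; longest run = 2 ✓; GC 11/16 = 68.8%, outside 35.8–58.5% ✗ — fails.
F2 (22 nt, A=7 T=2 G=6 C=7): 3' end ATA has 0 G/C, need ≥1 ✗; longest run = 5 ✓; GC 13/22 = 59.1%, outside 35.8–58.5% ✗ — fails.
F3 (22 nt, A=5 T=7 G=4 C=6): 3' end CAG has 2 G/C ✓; longest run = 3 ✓; GC 10/22 = 45.5% ✓ — passes.
F4 (15 nt, A=3 T=6 G=3 C=3): 3' end GAG has 2 G/C ✓; longest run = 3 ✓; GC 6/15 = 40.0% ✓ — passes.

F3 and F4.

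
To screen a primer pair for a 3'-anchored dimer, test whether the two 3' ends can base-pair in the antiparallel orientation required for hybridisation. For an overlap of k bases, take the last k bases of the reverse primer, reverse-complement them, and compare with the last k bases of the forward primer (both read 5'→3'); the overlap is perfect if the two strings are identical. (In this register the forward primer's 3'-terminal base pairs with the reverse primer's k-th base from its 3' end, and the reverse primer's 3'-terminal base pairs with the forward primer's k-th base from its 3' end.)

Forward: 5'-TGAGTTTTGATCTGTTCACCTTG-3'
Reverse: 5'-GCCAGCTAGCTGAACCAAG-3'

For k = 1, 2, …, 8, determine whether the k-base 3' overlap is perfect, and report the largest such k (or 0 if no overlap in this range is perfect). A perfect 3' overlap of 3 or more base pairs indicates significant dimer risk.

Longest perfect overlap: 4 complementary base pairs; significant dimer risk (threshold 3).

Last 8 bases (5'→3') — forward …TCACCTTG, reverse …GAACCAAG.
Reverse complement of the reverse primer's last 8 bases: CTTGGTTC; its first k bases are the reverse complement of the reverse primer's last k bases, so a perfect k-base overlap needs the forward primer's last k bases to equal them.
Comparing (forward last k vs required): k=1: G vs C ✗; k=2: TG vs CT ✗; k=3: TTG vs CTT ✗; k=4: CTTG vs CTTG ✓; k=5: CCTTG vs CTTGG ✗; k=6: ACCTTG vs CTTGGT ✗; k=7: CACCTTG vs CTTGGTT ✗; k=8: TCACCTTG vs CTTGGTTC ✗.
Only k = 4 is perfect, so the longest perfect 3' overlap is 4.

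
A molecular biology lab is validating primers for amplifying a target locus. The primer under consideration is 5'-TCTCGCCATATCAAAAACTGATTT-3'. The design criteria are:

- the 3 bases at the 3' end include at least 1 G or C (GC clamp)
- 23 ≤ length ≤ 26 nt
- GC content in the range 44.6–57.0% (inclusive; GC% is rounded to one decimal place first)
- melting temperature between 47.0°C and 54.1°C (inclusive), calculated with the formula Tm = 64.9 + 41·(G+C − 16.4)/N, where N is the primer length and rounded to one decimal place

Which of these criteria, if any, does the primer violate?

Base counts: A=8, T=8, G=2, C=6 (length 24).
GC clamp: 3' end TTT has 0 G/C, need ≥1 ✗
length: length 24 ✓
GC content: GC 8/24 = 33.3%, outside 44.6–57.0% ✗
Tm: Tm = 64.9 + 41·(8 − 16.4)/24 = 50.6°C ✓

Fails: GC clamp, GC content.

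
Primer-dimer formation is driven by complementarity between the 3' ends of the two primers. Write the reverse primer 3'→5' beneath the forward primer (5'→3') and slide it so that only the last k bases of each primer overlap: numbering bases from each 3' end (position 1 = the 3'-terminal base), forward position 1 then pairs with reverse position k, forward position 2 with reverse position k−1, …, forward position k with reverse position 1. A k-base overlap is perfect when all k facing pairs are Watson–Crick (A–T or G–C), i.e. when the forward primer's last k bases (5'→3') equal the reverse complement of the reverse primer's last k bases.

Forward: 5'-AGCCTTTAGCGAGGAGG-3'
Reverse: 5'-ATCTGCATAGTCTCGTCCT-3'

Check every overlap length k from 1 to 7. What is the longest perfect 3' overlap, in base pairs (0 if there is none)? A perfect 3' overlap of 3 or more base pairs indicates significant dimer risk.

Longest perfect overlap: 3 complementary base pairs; significant dimer risk (threshold 3).

Last 7 bases (5'→3') — forward …GAGGAGG, reverse …TCGTCCT.
Reverse complement of the reverse primer's last 7 bases: AGGACGA; its first k bases are the reverse complement of the reverse primer's last k bases, so a perfect k-base overlap needs the forward primer's last k bases to equal them.
Comparing (forward last k vs required): k=1: G vs A ✗; k=2: GG vs AG ✗; k=3: AGG vs AGG ✓; k=4: GAGG vs AGGA ✗; k=5: GGAGG vs AGGAC ✗; k=6: AGGAGG vs AGGACG ✗; k=7: GAGGAGG vs AGGACGA ✗.
Only k = 3 is perfect, so the longest perfect 3' overlap is 3.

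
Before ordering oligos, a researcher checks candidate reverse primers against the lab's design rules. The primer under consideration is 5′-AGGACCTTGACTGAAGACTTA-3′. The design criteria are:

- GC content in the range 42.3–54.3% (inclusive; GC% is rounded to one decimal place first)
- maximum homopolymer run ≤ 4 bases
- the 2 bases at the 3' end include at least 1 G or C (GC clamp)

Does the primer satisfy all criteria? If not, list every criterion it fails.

Base counts: A=7, T=5, G=5, C=4 (length 21).
GC content: GC 9/21 = 42.9% ✓
homopolymer run: longest run = 2 ✓
GC clamp: 3' end TA has 0 G/C, need ≥1 ✗

Fails: GC clamp.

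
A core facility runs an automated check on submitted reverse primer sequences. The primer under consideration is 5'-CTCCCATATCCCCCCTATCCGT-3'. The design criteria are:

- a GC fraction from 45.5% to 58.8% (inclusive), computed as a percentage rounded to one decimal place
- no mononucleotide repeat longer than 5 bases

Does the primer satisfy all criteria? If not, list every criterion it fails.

Fails: GC content, homopolymer run.

Base counts: A=3, T=6, G=1, C=12 (length 22).
GC content: GC 13/22 = 59.1%, outside 45.5–58.8% ✗
homopolymer run: longest run = 6, exceeds 5 ✗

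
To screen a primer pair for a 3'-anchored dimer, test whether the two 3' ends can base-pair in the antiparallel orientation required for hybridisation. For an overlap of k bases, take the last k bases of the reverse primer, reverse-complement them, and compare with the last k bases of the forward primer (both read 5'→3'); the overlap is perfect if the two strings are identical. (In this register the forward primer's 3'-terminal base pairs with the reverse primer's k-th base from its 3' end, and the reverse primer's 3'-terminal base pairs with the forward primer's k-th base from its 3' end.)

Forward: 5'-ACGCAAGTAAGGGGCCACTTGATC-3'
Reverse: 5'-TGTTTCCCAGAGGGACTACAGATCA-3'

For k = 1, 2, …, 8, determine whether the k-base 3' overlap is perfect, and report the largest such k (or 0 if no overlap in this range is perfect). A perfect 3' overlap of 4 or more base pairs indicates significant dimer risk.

Last 8 bases (5'→3') — forward …ACTTGATC, reverse …ACAGATCA.
Reverse complement of the reverse primer's last 8 bases: TGATCTGT; its first k bases are the reverse complement of the reverse primer's last k bases, so a perfect k-base overlap needs the forward primer's last k bases to equal them.
Comparing (forward last k vs required): k=1: C vs T ✗; k=2: TC vs TG ✗; k=3: ATC vs TGA ✗; k=4: GATC vs TGAT ✗; k=5: TGATC vs TGATC ✓; k=6: TTGATC vs TGATCT ✗; k=7: CTTGATC vs TGATCTG ✗; k=8: ACTTGATC vs TGATCTGT ✗.
Only k = 5 is perfect, so the longest perfect 3' overlap is 5.

Longest perfect overlap: 5 complementary base pairs; significant dimer risk (threshold 4).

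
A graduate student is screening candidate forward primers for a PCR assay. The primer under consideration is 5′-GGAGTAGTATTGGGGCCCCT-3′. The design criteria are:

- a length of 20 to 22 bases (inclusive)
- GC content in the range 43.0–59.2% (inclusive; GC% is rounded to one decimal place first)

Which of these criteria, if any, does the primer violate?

Base counts: A=3, T=5, G=8, C=4 (length 20).
length: length 20 ✓
GC content: GC 12/20 = 60.0%, outside 43.0–59.2% ✗

Fails: GC content.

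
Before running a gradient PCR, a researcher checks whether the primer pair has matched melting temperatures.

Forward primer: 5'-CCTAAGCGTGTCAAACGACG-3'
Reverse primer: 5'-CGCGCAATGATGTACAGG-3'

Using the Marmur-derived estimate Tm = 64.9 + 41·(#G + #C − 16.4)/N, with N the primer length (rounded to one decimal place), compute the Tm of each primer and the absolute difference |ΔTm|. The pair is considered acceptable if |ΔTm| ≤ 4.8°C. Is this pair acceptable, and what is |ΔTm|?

|ΔTm| = 3.5°C; the pair is acceptable.

Forward: G+C = 11, N = 20 → Tm = 64.9 + 41·(11 − 16.4)/20 = 53.8°C.
Reverse: G+C = 10, N = 18 → Tm = 64.9 + 41·(10 − 16.4)/18 = 50.3°C.
|ΔTm| = |53.8 − 50.3| = 3.5°C, ≤ 4.8°C.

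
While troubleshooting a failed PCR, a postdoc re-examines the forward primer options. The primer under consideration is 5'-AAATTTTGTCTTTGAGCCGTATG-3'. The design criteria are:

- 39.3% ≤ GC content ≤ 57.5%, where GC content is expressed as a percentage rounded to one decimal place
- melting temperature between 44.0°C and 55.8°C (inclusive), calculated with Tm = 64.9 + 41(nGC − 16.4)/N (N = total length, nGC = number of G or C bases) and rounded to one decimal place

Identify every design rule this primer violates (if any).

Base counts: A=5, T=10, G=5, C=3 (length 23).
GC content: GC 8/23 = 34.8%, outside 39.3–57.5% ✗
Tm: Tm = 64.9 + 41·(8 − 16.4)/23 = 49.9°C ✓

Fails: GC content.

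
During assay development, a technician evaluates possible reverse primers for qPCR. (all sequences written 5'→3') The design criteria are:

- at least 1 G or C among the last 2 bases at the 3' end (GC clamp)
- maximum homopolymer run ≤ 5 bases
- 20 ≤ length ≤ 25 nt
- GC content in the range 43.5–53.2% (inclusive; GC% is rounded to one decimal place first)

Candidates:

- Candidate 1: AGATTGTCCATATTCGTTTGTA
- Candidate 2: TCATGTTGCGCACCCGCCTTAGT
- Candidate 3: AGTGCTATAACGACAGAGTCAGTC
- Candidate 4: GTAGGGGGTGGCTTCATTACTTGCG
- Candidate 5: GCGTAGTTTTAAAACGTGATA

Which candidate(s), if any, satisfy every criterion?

Candidate 1 (22 nt, A=5 T=10 G=4 C=3): 3' end TA has 0 G/C, need ≥1 ✗; longest run = 3 ✓; length 22 ✓; GC 7/22 = 31.8%, outside 43.5–53.2% ✗ — fails.
Candidate 2 (23 nt, A=3 T=7 G=5 C=8): 3' end GT has 1 G/C ✓; longest run = 3 ✓; length 23 ✓; GC 13/23 = 56.5%, outside 43.5–53.2% ✗ — fails.
Candidate 3 (24 nt, A=8 T=5 G=6 C=5): 3' end TC has 1 G/C ✓; longest run = 2 ✓; length 24 ✓; GC 11/24 = 45.8% ✓ — passes.
Candidate 4 (25 nt, A=3 T=8 G=10 C=4): 3' end CG has 2 G/C ✓; longest run = 5 ✓; length 25 ✓; GC 14/25 = 56.0%, outside 43.5–53.2% ✗ — fails.
Candidate 5 (21 nt, A=7 T=7 G=5 C=2): 3' end TA has 0 G/C, need ≥1 ✗; longest run = 4 ✓; length 21 ✓; GC 7/21 = 33.3%, outside 43.5–53.2% ✗ — fails.

Candidate 3 only.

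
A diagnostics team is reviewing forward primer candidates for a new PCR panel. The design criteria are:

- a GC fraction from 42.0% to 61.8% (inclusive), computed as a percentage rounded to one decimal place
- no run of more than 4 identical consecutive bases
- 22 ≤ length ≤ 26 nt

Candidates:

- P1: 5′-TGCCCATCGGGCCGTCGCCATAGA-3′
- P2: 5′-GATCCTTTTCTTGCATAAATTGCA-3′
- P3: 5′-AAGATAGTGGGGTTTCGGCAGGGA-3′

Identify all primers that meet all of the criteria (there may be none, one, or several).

P3 only.

P1 (24 nt, A=4 T=4 G=7 C=9): GC 16/24 = 66.7%, outside 42.0–61.8% ✗; longest run = 3 ✓; length 24 ✓ — fails.
P2 (24 nt, A=6 T=10 G=3 C=5): GC 8/24 = 33.3%, outside 42.0–61.8% ✗; longest run = 4 ✓; length 24 ✓ — fails.
P3 (24 nt, A=6 T=5 G=11 C=2): GC 13/24 = 54.2% ✓; longest run = 4 ✓; length 24 ✓ — passes.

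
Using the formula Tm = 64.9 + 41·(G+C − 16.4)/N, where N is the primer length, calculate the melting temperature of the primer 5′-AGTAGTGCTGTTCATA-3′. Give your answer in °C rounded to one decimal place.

Base counts: A=4, T=6, G=4, C=2; G+C = 6, N = 16.
Tm = 64.9 + 41·(6 − 16.4)/16 = 64.9 + -426.40/16 = 38.3°C.

38.3°C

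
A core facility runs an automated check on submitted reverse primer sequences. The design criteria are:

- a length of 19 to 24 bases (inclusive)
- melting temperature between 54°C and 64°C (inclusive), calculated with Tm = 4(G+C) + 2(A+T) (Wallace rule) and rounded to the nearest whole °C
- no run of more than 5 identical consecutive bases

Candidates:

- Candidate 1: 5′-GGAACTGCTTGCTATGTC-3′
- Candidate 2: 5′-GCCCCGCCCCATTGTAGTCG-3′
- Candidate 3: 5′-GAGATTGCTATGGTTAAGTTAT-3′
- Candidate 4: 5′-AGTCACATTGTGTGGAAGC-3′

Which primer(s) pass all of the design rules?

Candidate 1 (18 nt, A=3 T=6 G=5 C=4): length 18, outside 19–24 ✗; Tm = 2·9 + 4·9 = 54°C ✓; longest run = 2 ✓ — fails.
Candidate 2 (20 nt, A=2 T=4 G=5 C=9): length 20 ✓; Tm = 2·6 + 4·14 = 68°C, outside 54–64°C ✗; longest run = 4 ✓ — fails.
Candidate 3 (22 nt, A=6 T=9 G=6 C=1): length 22 ✓; Tm = 2·15 + 4·7 = 58°C ✓; longest run = 2 ✓ — passes.
Candidate 4 (19 nt, A=5 T=5 G=6 C=3): length 19 ✓; Tm = 2·10 + 4·9 = 56°C ✓; longest run = 2 ✓ — passes.

Candidate 3 and Candidate 4.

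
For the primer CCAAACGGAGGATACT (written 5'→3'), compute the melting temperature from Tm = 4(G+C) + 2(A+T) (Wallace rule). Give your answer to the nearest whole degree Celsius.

Base counts: A=6, T=2, G=4, C=4 (length 16).
Tm = 2·(6+2) + 4·(4+4) = 2·8 + 4·8 = 16 + 32 = 48°C.

48°C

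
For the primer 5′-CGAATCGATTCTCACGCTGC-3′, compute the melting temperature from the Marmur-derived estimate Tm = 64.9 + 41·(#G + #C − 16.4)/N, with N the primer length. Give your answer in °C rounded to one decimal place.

Base counts: A=4, T=5, G=4, C=7; G+C = 11, N = 20.
Tm = 64.9 + 41·(11 − 16.4)/20 = 64.9 + -221.40/20 = 53.8°C.

53.8°C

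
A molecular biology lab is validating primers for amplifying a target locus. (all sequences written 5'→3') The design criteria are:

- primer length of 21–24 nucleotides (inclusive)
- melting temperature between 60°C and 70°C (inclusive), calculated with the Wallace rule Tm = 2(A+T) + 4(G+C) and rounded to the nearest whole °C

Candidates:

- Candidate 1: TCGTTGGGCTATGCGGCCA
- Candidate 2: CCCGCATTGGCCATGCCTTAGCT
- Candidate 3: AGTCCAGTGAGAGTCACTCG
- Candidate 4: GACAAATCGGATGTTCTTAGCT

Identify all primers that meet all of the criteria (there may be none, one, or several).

Candidate 4 only.

Candidate 1 (19 nt, A=2 T=5 G=7 C=5): length 19, outside 21–24 ✗; Tm = 2·7 + 4·12 = 62°C ✓ — fails.
Candidate 2 (23 nt, A=3 T=6 G=5 C=9): length 23 ✓; Tm = 2·9 + 4·14 = 74°C, outside 60–70°C ✗ — fails.
Candidate 3 (20 nt, A=5 T=4 G=6 C=5): length 20, outside 21–24 ✗; Tm = 2·9 + 4·11 = 62°C ✓ — fails.
Candidate 4 (22 nt, A=6 T=7 G=5 C=4): length 22 ✓; Tm = 2·13 + 4·9 = 62°C ✓ — passes.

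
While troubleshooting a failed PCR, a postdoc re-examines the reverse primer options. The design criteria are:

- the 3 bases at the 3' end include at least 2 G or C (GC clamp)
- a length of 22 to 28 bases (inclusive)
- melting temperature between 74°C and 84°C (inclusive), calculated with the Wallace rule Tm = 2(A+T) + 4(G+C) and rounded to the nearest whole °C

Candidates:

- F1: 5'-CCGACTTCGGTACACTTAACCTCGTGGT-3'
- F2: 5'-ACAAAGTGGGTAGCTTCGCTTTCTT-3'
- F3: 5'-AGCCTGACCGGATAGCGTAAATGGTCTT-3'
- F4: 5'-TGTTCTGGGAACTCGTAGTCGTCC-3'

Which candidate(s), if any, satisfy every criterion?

F4 only.

F1 (28 nt, A=5 T=8 G=6 C=9): 3' end GGT has 2 G/C ✓; length 28 ✓; Tm = 2·13 + 4·15 = 86°C, outside 74–84°C ✗ — fails.
F2 (25 nt, A=5 T=9 G=6 C=5): 3' end CTT has 1 G/C, need ≥2 ✗; length 25 ✓; Tm = 2·14 + 4·11 = 72°C, outside 74–84°C ✗ — fails.
F3 (28 nt, A=7 T=7 G=8 C=6): 3' end CTT has 1 G/C, need ≥2 ✗; length 28 ✓; Tm = 2·14 + 4·14 = 84°C ✓ — fails.
F4 (24 nt, A=3 T=8 G=7 C=6): 3' end TCC has 2 G/C ✓; length 24 ✓; Tm = 2·11 + 4·13 = 74°C ✓ — passes.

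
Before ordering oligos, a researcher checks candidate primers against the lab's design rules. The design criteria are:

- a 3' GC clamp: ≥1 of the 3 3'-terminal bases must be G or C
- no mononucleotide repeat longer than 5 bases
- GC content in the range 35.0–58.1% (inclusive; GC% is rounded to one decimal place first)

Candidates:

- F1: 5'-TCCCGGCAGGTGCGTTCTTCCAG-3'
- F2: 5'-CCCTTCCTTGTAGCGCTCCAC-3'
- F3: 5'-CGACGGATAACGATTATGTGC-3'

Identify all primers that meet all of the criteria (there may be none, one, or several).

F1 (23 nt, A=2 T=6 G=7 C=8): 3' end CAG has 2 G/C ✓; longest run = 3 ✓; GC 15/23 = 65.2%, outside 35.0–58.1% ✗ — fails.
F2 (21 nt, A=2 T=6 G=3 C=10): 3' end CAC has 2 G/C ✓; longest run = 3 ✓; GC 13/21 = 61.9%, outside 35.0–58.1% ✗ — fails.
F3 (21 nt, A=6 T=5 G=6 C=4): 3' end TGC has 2 G/C ✓; longest run = 2 ✓; GC 10/21 = 47.6% ✓ — passes.

F3 only.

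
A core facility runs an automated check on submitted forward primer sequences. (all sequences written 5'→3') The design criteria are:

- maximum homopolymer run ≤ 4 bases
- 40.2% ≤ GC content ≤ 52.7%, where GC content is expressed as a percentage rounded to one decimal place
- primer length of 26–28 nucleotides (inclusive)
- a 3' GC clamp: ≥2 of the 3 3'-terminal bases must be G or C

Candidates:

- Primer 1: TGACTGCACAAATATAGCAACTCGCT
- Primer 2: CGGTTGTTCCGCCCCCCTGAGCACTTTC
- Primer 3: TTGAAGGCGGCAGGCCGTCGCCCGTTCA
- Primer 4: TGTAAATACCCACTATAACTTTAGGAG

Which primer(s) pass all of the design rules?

Primer 1 only.

Primer 1 (26 nt, A=9 T=6 G=4 C=7): longest run = 3 ✓; GC 11/26 = 42.3% ✓; length 26 ✓; 3' end GCT has 2 G/C ✓ — passes.
Primer 2 (28 nt, A=2 T=8 G=6 C=12): longest run = 6, exceeds 4 ✗; GC 18/28 = 64.3%, outside 40.2–52.7% ✗; length 28 ✓; 3' end TTC has 1 G/C, need ≥2 ✗ — fails.
Primer 3 (28 nt, A=4 T=5 G=10 C=9): longest run = 3 ✓; GC 19/28 = 67.9%, outside 40.2–52.7% ✗; length 28 ✓; 3' end TCA has 1 G/C, need ≥2 ✗ — fails.
Primer 4 (27 nt, A=10 T=8 G=4 C=5): longest run = 3 ✓; GC 9/27 = 33.3%, outside 40.2–52.7% ✗; length 27 ✓; 3' end GAG has 2 G/C ✓ — fails.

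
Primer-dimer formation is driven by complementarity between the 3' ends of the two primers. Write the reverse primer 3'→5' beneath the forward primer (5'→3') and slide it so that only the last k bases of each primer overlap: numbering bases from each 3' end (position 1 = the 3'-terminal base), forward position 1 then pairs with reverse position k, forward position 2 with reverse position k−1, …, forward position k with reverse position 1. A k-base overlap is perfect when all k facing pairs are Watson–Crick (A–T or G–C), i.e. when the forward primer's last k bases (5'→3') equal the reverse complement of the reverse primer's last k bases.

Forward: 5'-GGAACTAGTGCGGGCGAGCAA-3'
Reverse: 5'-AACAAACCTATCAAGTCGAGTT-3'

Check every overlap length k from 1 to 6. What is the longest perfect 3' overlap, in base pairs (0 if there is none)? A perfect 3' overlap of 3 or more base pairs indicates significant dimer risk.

Last 6 bases (5'→3') — forward …GAGCAA, reverse …CGAGTT.
Reverse complement of the reverse primer's last 6 bases: AACTCG; its first k bases are the reverse complement of the reverse primer's last k bases, so a perfect k-base overlap needs the forward primer's last k bases to equal them.
Comparing (forward last k vs required): k=1: A vs A ✓; k=2: AA vs AA ✓; k=3: CAA vs AAC ✗; k=4: GCAA vs AACT ✗; k=5: AGCAA vs AACTC ✗; k=6: GAGCAA vs AACTCG ✗.
Perfect overlaps at k = 1, 2; the largest is 2.

Longest perfect overlap: 2 complementary base pairs; below the dimer-risk threshold (threshold 3).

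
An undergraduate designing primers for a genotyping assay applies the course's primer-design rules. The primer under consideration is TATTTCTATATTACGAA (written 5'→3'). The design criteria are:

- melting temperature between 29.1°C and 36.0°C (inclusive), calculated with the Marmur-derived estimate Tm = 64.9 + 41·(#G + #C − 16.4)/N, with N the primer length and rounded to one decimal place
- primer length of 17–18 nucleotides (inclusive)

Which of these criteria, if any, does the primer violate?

Base counts: A=6, T=8, G=1, C=2 (length 17).
Tm: Tm = 64.9 + 41·(3 − 16.4)/17 = 32.6°C ✓
length: length 17 ✓

Meets all criteria.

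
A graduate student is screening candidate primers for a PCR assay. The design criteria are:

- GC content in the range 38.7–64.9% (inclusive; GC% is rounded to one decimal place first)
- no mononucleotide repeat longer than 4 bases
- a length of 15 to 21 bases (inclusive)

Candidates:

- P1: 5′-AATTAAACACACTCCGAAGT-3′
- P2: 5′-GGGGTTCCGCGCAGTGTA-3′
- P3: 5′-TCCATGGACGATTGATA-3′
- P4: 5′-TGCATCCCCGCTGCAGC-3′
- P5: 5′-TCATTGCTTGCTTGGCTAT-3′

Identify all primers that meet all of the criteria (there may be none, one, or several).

P1 (20 nt, A=9 T=4 G=2 C=5): GC 7/20 = 35.0%, outside 38.7–64.9% ✗; longest run = 3 ✓; length 20 ✓ — fails.
P2 (18 nt, A=2 T=4 G=8 C=4): GC 12/18 = 66.7%, outside 38.7–64.9% ✗; longest run = 4 ✓; length 18 ✓ — fails.
P3 (17 nt, A=5 T=5 G=4 C=3): GC 7/17 = 41.2% ✓; longest run = 2 ✓; length 17 ✓ — passes.
P4 (17 nt, A=2 T=3 G=4 C=8): GC 12/17 = 70.6%, outside 38.7–64.9% ✗; longest run = 4 ✓; length 17 ✓ — fails.
P5 (19 nt, A=2 T=9 G=4 C=4): GC 8/19 = 42.1% ✓; longest run = 2 ✓; length 19 ✓ — passes.

P3 and P5.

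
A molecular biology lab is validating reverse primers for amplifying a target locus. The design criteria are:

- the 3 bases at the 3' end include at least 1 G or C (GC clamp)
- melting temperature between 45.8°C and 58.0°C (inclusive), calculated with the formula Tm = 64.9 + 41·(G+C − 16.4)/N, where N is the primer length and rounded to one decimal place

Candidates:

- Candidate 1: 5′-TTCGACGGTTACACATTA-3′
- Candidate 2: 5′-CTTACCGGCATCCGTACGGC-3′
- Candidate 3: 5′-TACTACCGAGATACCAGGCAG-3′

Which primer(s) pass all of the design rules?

Candidate 2 and Candidate 3.

Candidate 1 (18 nt, A=5 T=6 G=3 C=4): 3' end TTA has 0 G/C, need ≥1 ✗; Tm = 64.9 + 41·(7 − 16.4)/18 = 43.5°C, outside 45.8–58.0°C ✗ — fails.
Candidate 2 (20 nt, A=3 T=4 G=5 C=8): 3' end GGC has 3 G/C ✓; Tm = 64.9 + 41·(13 − 16.4)/20 = 57.9°C ✓ — passes.
Candidate 3 (21 nt, A=7 T=3 G=5 C=6): 3' end CAG has 2 G/C ✓; Tm = 64.9 + 41·(11 − 16.4)/21 = 54.4°C ✓ — passes.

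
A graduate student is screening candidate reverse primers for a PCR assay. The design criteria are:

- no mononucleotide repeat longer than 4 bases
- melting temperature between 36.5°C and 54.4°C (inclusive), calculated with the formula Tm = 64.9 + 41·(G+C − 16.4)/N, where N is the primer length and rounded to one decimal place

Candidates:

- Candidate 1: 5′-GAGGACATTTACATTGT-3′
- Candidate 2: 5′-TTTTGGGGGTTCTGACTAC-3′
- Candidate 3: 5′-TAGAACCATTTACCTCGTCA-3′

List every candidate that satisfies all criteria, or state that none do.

Candidate 1 and Candidate 3.

Candidate 1 (17 nt, A=5 T=6 G=4 C=2): longest run = 3 ✓; Tm = 64.9 + 41·(6 − 16.4)/17 = 39.8°C ✓ — passes.
Candidate 2 (19 nt, A=2 T=8 G=6 C=3): longest run = 5, exceeds 4 ✗; Tm = 64.9 + 41·(9 − 16.4)/19 = 48.9°C ✓ — fails.
Candidate 3 (20 nt, A=6 T=6 G=2 C=6): longest run = 3 ✓; Tm = 64.9 + 41·(8 − 16.4)/20 = 47.7°C ✓ — passes.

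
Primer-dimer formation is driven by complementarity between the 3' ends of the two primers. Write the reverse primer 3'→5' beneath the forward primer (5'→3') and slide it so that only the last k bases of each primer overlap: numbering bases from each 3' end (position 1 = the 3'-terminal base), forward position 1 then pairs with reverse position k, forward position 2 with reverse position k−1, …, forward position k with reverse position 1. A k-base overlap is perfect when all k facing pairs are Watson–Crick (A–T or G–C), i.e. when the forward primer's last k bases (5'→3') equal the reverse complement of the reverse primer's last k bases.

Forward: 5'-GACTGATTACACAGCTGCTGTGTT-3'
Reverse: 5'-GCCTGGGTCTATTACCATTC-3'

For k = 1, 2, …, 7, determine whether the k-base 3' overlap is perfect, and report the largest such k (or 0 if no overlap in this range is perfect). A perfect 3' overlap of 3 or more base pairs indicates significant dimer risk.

Last 7 bases (5'→3') — forward …CTGTGTT, reverse …ACCATTC.
Reverse complement of the reverse primer's last 7 bases: GAATGGT; its first k bases are the reverse complement of the reverse primer's last k bases, so a perfect k-base overlap needs the forward primer's last k bases to equal them.
Comparing (forward last k vs required): k=1: T vs G ✗; k=2: TT vs GA ✗; k=3: GTT vs GAA ✗; k=4: TGTT vs GAAT ✗; k=5: GTGTT vs GAATG ✗; k=6: TGTGTT vs GAATGG ✗; k=7: CTGTGTT vs GAATGGT ✗.
No overlap length from 1 to 7 is perfect, so the longest perfect 3' overlap is 0.

Longest perfect overlap: 0 complementary base pairs; below the dimer-risk threshold (threshold 3).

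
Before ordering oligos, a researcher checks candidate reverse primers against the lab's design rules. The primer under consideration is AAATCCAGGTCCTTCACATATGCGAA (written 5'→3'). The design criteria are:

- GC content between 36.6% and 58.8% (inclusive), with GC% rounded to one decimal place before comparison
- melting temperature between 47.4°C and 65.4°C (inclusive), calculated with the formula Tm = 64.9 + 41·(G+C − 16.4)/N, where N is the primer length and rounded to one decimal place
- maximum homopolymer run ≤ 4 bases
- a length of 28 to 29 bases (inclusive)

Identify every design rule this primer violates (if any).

Fails: length.

Base counts: A=9, T=6, G=4, C=7 (length 26).
GC content: GC 11/26 = 42.3% ✓
Tm: Tm = 64.9 + 41·(11 − 16.4)/26 = 56.4°C ✓
homopolymer run: longest run = 3 ✓
length: length 26, outside 28–29 ✗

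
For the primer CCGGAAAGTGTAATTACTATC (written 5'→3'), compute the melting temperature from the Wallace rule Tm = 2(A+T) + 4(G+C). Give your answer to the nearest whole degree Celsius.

Base counts: A=7, T=6, G=4, C=4 (length 21).
Tm = 2·(7+6) + 4·(4+4) = 2·13 + 4·8 = 26 + 32 = 58°C.

58°C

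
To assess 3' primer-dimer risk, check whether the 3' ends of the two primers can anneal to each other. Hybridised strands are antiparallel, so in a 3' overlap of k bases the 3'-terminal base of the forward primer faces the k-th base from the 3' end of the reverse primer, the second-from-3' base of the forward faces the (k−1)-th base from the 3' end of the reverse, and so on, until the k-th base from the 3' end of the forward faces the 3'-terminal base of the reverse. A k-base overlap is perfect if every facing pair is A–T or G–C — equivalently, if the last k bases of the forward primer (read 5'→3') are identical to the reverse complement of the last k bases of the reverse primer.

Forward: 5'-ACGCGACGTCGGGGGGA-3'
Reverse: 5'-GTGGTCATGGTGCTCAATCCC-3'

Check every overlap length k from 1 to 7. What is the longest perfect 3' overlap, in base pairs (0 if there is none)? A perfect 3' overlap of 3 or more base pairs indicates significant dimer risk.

Longest perfect overlap: 4 complementary base pairs; significant dimer risk (threshold 3).

Last 7 bases (5'→3') — forward …GGGGGGA, reverse …CAATCCC.
Reverse complement of the reverse primer's last 7 bases: GGGATTG; its first k bases are the reverse complement of the reverse primer's last k bases, so a perfect k-base overlap needs the forward primer's last k bases to equal them.
Comparing (forward last k vs required): k=1: A vs G ✗; k=2: GA vs GG ✗; k=3: GGA vs GGG ✗; k=4: GGGA vs GGGA ✓; k=5: GGGGA vs GGGAT ✗; k=6: GGGGGA vs GGGATT ✗; k=7: GGGGGGA vs GGGATTG ✗.
Only k = 4 is perfect, so the longest perfect 3' overlap is 4.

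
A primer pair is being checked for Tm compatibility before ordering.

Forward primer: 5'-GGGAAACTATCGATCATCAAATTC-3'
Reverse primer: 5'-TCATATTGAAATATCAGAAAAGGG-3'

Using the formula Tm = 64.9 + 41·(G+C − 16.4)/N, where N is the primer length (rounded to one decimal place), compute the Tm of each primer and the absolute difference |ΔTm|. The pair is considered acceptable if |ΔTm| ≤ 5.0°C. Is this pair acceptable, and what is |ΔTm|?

Forward: G+C = 9, N = 24 → Tm = 64.9 + 41·(9 − 16.4)/24 = 52.3°C.
Reverse: G+C = 7, N = 24 → Tm = 64.9 + 41·(7 − 16.4)/24 = 48.8°C.
|ΔTm| = |52.3 − 48.8| = 3.5°C, ≤ 5.0°C.

|ΔTm| = 3.5°C; the pair is acceptable.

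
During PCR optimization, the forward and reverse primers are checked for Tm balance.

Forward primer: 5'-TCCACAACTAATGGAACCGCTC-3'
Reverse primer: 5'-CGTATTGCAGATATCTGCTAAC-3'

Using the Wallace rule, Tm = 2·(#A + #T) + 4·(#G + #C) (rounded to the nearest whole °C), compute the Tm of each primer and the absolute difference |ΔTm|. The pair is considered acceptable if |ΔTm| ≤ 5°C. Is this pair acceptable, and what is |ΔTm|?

|ΔTm| = 4°C; the pair is acceptable.

Forward: A=7 T=4 G=3 C=8 → Tm = 2·11 + 4·11 = 66°C.
Reverse: A=6 T=7 G=4 C=5 → Tm = 2·13 + 4·9 = 62°C.
|ΔTm| = |66 − 62| = 4°C, ≤ 5°C.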